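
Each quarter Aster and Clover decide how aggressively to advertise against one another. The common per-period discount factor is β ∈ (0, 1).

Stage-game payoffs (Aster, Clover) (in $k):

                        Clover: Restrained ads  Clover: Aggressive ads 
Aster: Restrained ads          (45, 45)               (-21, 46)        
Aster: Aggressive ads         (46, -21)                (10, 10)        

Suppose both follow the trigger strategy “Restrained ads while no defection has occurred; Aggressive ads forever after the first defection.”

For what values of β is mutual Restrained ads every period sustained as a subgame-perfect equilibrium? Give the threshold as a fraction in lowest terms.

One-period gain from deviating is 46 − 45 = 1. The loss is 45 − 10 = 35 in every subsequent period, with present value 35·β/(1−β).
Deviation is unprofitable when 35·β/(1−β) ≥ 1, i.e. β/(1−β) ≥ 1/35.
Equivalently β ≥ 1/(1+35) = 1/36.

1/36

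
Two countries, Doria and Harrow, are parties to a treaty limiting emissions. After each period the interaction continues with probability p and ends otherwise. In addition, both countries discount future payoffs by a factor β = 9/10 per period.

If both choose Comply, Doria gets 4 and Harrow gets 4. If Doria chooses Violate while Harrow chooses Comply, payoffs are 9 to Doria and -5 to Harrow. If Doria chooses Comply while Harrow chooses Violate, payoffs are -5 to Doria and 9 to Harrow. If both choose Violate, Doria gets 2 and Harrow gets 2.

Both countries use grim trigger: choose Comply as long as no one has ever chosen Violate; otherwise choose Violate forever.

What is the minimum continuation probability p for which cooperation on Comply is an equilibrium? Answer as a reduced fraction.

50/63

Expected continuation weight on next period's payoff is β·p = 9/10·p, which plays the role of the discount factor.
Cooperation requires 9/10·p ≥ (9−4)/(9−2) = 5/7, hence p ≥ 50/63.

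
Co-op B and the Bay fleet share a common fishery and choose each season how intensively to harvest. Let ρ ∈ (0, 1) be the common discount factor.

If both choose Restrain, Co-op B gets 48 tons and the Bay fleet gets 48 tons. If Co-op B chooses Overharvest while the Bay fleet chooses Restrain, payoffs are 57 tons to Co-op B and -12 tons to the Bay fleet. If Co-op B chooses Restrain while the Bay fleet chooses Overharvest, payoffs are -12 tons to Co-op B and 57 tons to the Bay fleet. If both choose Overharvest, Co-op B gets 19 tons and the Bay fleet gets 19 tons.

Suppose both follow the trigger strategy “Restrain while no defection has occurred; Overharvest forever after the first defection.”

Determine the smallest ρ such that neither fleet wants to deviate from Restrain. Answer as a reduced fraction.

9/38

48/(1−ρ) ≥ 57 + 19ρ/(1−ρ)
48 ≥ 57 − 38ρ
ρ ≥ 9/38.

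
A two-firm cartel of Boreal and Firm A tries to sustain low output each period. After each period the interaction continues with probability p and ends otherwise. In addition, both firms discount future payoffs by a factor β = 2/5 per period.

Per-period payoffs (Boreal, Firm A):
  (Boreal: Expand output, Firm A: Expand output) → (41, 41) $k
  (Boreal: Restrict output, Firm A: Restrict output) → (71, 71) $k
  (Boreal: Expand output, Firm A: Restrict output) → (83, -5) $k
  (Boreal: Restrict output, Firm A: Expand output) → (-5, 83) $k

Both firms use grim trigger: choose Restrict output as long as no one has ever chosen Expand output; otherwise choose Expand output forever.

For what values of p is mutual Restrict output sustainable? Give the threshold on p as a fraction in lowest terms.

With continuation probability p and discount β, the effective per-period discount factor is βp.
Grim-trigger IC: βp ≥ (83−71)/(83−41) = 2/7.
So p ≥ (2/7)/(2/5) = 5/7.

5/7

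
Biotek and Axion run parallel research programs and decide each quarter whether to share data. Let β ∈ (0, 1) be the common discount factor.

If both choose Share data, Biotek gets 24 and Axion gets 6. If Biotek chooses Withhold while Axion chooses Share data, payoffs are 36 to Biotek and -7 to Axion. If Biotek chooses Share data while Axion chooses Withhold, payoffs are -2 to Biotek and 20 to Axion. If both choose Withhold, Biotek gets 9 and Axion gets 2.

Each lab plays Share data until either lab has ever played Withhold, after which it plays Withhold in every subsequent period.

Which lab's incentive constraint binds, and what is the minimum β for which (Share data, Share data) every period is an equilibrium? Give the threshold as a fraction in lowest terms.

Biotek: cooperation gives 24 each period; deviation gives 36 once then 9 forever.
  24/(1−β) ≥ 36 + 9β/(1−β) ⇒ β ≥ 12/27 = 4/9.
Axion: cooperation gives 6 each period; deviation gives 20 once then 2 forever.
  β ≥ 14/18 = 7/9.
Both must hold, so the binding constraint is Axion's: β ≥ 7/9.

Axion; β ≥ 7/9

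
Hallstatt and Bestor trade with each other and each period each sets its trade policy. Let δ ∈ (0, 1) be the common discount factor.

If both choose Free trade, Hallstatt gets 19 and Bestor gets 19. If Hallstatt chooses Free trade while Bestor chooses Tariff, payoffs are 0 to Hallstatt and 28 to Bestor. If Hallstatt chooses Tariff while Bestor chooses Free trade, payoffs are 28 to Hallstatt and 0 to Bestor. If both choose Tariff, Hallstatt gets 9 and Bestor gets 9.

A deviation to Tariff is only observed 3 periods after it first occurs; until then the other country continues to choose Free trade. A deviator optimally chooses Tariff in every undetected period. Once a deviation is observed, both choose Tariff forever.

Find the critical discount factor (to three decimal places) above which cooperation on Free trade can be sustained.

0.780

A deviator earns 28 for 3 periods, then 9 forever; cooperating earns 19 forever. Multiplying the IC by (1−δ):
19 ≥ 28(1−δ^3) + 9δ^3, so 19·δ^3 ≥ 9 and δ^3 ≥ 9/19.
δ ≥ (9/19)^(1/3) ≈ 0.780.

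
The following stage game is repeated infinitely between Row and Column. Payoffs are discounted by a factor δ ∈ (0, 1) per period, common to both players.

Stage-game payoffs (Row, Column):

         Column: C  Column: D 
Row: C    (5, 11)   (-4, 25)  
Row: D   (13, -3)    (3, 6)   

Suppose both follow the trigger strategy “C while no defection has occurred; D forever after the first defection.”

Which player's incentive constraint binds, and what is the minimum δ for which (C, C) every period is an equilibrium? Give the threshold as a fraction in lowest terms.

Row; δ ≥ 4/5

Row's threshold: (13−5)/(13−3) = 4/5.
Column's threshold: (25−11)/(25−6) = 14/19.
4/5 > 14/19, so Row binds and δ* = 4/5.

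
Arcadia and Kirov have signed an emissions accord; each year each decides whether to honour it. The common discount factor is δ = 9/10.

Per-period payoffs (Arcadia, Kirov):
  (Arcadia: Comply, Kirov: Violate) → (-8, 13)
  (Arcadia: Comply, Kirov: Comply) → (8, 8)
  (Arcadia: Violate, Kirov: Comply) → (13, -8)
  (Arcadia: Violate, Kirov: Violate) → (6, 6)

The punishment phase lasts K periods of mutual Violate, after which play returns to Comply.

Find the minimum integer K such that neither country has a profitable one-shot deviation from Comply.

IC: δ(1−δ^K)/(1−δ) ≥ (13−8)/(8−6) = 5/2.
With δ = 9/10: need 1 − δ^K ≥ 5/2·(1−9/10)/(9/10), i.e. δ^K ≤ 0.7222.
Since (9/10)^3 = 0.7290 and (9/10)^4 = 0.6561, the smallest such K is 4.

4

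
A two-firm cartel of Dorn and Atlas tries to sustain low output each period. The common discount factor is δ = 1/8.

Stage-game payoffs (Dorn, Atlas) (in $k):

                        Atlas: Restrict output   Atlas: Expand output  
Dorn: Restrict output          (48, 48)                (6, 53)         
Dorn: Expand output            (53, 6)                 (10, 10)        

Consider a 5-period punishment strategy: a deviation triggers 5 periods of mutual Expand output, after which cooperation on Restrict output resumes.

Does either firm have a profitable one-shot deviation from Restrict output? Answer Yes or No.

No

A one-shot deviation gives 53 now, then 10 for 5 periods, then back to 48.
Gain from deviating: (53−48) today; loss: (48−10) in each of the next 5 periods.
No-deviation condition: (48−10)(δ+…+δ^5) ≥ 53−48, i.e. δ+…+δ^5 ≥ 5/38.
At δ = 1/8: δ+…+δ^5 = 0.1429 ≥ 0.1316.
So cooperation is sustainable.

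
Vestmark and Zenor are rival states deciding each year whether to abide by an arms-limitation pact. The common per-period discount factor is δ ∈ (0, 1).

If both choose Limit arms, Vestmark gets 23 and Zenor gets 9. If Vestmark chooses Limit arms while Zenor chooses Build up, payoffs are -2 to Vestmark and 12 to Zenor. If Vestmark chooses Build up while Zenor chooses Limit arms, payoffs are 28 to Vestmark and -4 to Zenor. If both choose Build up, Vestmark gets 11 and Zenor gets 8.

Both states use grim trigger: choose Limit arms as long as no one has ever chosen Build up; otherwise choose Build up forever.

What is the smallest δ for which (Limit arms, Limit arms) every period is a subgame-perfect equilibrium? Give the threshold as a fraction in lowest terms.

Vestmark: cooperation gives 23 each period; deviation gives 28 once then 11 forever.
  23/(1−δ) ≥ 28 + 11δ/(1−δ) ⇒ δ ≥ 5/17.
Zenor: cooperation gives 9 each period; deviation gives 12 once then 8 forever.
  δ ≥ 3/4.
Both must hold, so the binding constraint is Zenor's: δ ≥ 3/4.

3/4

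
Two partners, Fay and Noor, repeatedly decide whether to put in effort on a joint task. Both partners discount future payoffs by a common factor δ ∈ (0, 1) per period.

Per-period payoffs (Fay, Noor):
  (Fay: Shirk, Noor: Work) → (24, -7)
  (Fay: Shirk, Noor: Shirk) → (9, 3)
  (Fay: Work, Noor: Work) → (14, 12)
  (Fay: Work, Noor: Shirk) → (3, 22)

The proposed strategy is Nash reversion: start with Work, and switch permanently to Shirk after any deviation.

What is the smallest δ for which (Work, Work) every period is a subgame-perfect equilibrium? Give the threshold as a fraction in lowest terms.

2/3

Fay's threshold: (24−14)/(24−9) = 2/3.
Noor's threshold: (22−12)/(22−3) = 10/19.
2/3 > 10/19, so Fay binds and δ* = 2/3.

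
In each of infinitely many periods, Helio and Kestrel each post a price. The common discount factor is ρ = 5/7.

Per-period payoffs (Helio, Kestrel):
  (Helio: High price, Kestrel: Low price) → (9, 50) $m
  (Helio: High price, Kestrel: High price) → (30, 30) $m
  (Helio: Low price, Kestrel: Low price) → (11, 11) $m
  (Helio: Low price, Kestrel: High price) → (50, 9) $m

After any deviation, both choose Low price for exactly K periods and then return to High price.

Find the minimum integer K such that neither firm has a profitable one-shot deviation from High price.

Need Σ_{k=1}^{K} ρ^k ≥ (50−30)/(30−11) = 1.0526 at ρ = 5/7.
At K = 1 the sum is 0.7143 < 1.0526; at K = 2 it is 1.2245 ≥ 1.0526.
So the minimum punishment length is K = 2.

2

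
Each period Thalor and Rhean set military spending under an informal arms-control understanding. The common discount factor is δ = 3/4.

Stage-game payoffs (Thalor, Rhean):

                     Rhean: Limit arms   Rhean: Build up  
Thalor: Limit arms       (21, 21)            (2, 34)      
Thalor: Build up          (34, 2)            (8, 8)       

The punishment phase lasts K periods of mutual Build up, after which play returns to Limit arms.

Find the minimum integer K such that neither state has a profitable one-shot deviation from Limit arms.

IC: δ(1−δ^K)/(1−δ) ≥ (34−21)/(21−8) = 1.
With δ = 3/4: need 1 − δ^K ≥ 1·(1−3/4)/(3/4), i.e. δ^K ≤ 0.6667.
Since (3/4)^1 = 0.7500 and (3/4)^2 = 0.5625, the smallest such K is 2.

2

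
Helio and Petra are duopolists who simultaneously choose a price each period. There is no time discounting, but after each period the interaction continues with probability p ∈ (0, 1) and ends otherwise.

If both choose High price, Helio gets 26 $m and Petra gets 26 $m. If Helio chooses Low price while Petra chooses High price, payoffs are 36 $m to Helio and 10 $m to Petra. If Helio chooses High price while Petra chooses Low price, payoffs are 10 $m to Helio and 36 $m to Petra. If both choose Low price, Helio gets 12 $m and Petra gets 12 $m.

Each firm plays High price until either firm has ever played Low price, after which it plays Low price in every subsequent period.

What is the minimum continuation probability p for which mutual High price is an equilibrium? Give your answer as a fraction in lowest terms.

5/12

With no time discounting, the continuation probability p plays the role of the discount factor.
Grim-trigger IC: 26/(1−p) ≥ 36 + 12p/(1−p) ⇒ p ≥ (36−26)/(36−12) = 5/12.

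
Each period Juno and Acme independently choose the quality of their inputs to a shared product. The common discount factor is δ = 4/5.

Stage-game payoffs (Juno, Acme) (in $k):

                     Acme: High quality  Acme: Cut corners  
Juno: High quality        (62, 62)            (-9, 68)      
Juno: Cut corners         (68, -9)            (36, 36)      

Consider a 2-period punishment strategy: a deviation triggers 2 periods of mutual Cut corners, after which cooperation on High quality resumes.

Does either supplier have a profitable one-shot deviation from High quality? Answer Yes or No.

No

IC: δ+…+δ^2 ≥ (68−62)/(62−36) = 3/13.
At δ = 4/5: partial sum = 1.4400 ≥ 0.2308. Cooperation sustainable.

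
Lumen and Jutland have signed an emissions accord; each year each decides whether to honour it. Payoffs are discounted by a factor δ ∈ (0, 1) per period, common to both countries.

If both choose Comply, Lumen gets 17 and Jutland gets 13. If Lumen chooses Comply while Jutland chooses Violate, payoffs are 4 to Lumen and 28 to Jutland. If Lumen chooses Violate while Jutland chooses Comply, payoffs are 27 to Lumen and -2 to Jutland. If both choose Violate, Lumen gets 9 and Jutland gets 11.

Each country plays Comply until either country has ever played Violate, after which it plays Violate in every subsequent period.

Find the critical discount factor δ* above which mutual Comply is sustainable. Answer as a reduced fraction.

15/17

Lumen: cooperation gives 17 each period; deviation gives 27 once then 9 forever.
  17/(1−δ) ≥ 27 + 9δ/(1−δ) ⇒ δ ≥ 10/18 = 5/9.
Jutland: cooperation gives 13 each period; deviation gives 28 once then 11 forever.
  δ ≥ 15/17.
Both must hold, so the binding constraint is Jutland's: δ ≥ 15/17.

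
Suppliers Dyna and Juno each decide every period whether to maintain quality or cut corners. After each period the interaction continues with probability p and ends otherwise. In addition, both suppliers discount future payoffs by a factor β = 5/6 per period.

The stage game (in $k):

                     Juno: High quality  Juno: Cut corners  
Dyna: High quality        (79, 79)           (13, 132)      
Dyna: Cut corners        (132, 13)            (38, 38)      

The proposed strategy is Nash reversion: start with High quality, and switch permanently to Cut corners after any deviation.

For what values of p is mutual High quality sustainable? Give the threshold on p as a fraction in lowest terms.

With continuation probability p and discount β, the effective per-period discount factor is βp.
Grim-trigger IC: βp ≥ (132−79)/(132−38) = 53/94.
So p ≥ (53/94)/(5/6) = 159/235.

159/235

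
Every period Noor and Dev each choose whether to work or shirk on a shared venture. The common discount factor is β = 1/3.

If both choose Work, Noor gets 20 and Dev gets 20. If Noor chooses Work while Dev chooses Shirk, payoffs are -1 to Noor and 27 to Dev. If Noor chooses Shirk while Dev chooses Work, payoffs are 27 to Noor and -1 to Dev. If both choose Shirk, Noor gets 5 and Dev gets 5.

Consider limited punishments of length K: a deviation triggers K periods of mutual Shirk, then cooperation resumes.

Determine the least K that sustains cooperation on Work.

IC: β(1−β^K)/(1−β) ≥ (27−20)/(20−5) = 7/15.
With β = 1/3: need 1 − β^K ≥ 7/15·(1−1/3)/(1/3), i.e. β^K ≤ 0.0667.
Since (1/3)^2 = 0.1111 and (1/3)^3 = 0.0370, the smallest such K is 3.

3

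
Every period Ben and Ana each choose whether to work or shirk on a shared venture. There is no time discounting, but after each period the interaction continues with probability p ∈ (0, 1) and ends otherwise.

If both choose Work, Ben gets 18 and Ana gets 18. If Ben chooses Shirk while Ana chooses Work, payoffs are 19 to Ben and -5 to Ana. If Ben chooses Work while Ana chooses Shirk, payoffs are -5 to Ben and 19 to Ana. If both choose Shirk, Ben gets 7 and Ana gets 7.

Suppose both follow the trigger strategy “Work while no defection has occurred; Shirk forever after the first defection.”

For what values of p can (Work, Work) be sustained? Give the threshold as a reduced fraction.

1/12

Expected cooperation value is 18 + p·18 + p²·18 + … = 18/(1−p); deviation gives 19 + p·7/(1−p).
18 ≥ 19(1−p) + 7p ⇒ 12p ≥ 1 ⇒ p ≥ 1/12.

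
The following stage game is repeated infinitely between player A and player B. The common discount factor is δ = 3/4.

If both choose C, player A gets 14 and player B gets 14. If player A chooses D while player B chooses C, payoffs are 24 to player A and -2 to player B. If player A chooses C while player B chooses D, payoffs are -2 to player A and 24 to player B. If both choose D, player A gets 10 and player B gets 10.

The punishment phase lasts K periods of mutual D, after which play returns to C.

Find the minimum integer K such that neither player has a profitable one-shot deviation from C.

IC: δ(1−δ^K)/(1−δ) ≥ (24−14)/(14−10) = 5/2.
With δ = 3/4: need 1 − δ^K ≥ 5/2·(1−3/4)/(3/4), i.e. δ^K ≤ 0.1667.
Since (3/4)^6 = 0.1780 and (3/4)^7 = 0.1335, the smallest such K is 7.

7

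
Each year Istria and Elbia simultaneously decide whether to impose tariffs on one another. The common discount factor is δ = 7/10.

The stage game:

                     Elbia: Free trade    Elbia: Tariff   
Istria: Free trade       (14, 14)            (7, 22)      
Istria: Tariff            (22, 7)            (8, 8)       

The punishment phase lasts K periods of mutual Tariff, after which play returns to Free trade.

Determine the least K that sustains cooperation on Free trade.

IC: δ(1−δ^K)/(1−δ) ≥ (22−14)/(14−8) = 4/3.
With δ = 7/10: need 1 − δ^K ≥ 4/3·(1−7/10)/(7/10), i.e. δ^K ≤ 0.4286.
Since (7/10)^2 = 0.4900 and (7/10)^3 = 0.3430, the smallest such K is 3.

3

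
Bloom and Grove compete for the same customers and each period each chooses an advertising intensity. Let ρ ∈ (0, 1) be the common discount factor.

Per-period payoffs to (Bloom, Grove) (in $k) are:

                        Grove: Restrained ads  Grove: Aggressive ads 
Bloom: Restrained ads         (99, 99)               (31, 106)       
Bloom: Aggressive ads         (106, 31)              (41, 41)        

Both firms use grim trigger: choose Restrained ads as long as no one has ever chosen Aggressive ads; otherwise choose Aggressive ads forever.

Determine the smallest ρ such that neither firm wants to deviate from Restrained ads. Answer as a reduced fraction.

7/65

One-period gain from deviating is 106 − 99 = 7. The loss is 99 − 41 = 58 in every subsequent period, with present value 58·ρ/(1−ρ).
Deviation is unprofitable when 58·ρ/(1−ρ) ≥ 7, i.e. ρ/(1−ρ) ≥ 7/58.
Equivalently ρ ≥ 7/(7+58) = 7/65.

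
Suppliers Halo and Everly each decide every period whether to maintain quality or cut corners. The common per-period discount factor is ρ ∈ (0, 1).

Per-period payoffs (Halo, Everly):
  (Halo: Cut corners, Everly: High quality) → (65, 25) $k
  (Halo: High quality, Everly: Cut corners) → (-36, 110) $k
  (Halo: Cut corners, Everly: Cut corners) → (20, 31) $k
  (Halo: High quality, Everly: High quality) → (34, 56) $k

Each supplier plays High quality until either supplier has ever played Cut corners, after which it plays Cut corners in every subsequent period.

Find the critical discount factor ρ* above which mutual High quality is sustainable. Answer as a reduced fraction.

For Halo: deviation gain 65−34 = 31, per-period punishment loss 34−20 = 14. IC gives ρ ≥ 31/45.
For Everly: gain 54, loss 25 per period, so ρ ≥ 54/79.
The tighter constraint is Halo's, so cooperation needs ρ ≥ 31/45.

31/45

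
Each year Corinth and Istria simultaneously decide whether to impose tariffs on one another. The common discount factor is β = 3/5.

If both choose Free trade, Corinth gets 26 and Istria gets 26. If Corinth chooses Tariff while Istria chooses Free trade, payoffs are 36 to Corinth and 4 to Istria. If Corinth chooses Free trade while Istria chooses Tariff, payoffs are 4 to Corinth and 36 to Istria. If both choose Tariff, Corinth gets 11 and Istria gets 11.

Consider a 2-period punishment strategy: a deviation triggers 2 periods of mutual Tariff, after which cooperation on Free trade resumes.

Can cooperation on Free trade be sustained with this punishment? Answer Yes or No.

Yes

Comparing payoff streams over the 3 periods until play realigns: cooperate → 26(1+β+…+β^2); deviate → 36 + 11(β+…+β^2).
Cooperation is sustained iff (26−11)(β+…+β^2) ≥ 36−26.
β+…+β^2 = 3/5·(1−(3/5)^2)/(1−3/5) = 0.9600, and (36−26)/(26−11) = 0.6667.
0.9600 ≥ 0.6667, so cooperation is sustainable.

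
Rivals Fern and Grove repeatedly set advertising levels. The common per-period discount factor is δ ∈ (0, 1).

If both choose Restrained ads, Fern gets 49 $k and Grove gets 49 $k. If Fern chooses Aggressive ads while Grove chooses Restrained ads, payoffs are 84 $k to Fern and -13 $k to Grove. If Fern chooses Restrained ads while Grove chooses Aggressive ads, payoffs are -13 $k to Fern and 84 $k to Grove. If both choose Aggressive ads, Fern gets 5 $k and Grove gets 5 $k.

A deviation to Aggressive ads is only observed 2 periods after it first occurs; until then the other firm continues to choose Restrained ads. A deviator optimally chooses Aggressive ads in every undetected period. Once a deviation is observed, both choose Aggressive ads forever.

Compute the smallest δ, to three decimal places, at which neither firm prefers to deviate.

0.666

A deviator earns 84 for 2 periods, then 5 forever; cooperating earns 49 forever. Multiplying the IC by (1−δ):
49 ≥ 84(1−δ^2) + 5δ^2, so 79·δ^2 ≥ 35 and δ^2 ≥ 35/79.
δ ≥ (35/79)^(1/2) ≈ 0.666.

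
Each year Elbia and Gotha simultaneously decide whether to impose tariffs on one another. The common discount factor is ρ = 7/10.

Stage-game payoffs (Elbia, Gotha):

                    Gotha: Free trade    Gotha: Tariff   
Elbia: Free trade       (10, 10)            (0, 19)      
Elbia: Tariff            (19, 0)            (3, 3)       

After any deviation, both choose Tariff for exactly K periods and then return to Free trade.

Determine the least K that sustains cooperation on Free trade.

3

Need Σ_{k=1}^{K} ρ^k ≥ (19−10)/(10−3) = 1.2857 at ρ = 7/10.
At K = 2 the sum is 1.1900 < 1.2857; at K = 3 it is 1.5330 ≥ 1.2857.
So the minimum punishment length is K = 3.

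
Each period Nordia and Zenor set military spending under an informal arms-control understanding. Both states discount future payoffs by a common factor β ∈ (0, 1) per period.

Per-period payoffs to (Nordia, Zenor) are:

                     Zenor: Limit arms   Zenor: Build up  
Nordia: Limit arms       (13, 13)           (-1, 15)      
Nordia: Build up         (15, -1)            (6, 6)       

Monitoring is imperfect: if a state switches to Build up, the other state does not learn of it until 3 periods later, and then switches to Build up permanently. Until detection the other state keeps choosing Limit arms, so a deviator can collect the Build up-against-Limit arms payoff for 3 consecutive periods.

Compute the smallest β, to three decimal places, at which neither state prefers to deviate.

0.606

The best deviation is to choose Build up for all 3 undetected periods, earning 15 each, then 6 forever once detected.
Deviation value: 15(1−β^3)/(1−β) + 6β^3/(1−β); cooperation value: 13/(1−β).
IC: 13 ≥ 15(1−β^3) + 6β^3 = 15 − 9β^3.
So β^3 ≥ 2/9, giving β ≥ (2/9)^(1/3) ≈ 0.606.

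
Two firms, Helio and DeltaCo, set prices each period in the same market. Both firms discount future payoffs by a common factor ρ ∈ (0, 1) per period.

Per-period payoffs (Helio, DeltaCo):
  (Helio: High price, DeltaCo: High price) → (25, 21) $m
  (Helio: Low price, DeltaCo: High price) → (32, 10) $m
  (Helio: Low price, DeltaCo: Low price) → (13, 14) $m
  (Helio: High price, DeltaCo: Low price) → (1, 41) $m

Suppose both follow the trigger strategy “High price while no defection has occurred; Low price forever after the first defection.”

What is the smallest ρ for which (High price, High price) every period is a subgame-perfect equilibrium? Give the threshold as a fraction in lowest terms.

For Helio: deviation gain 32−25 = 7, per-period punishment loss 25−13 = 12. IC gives ρ ≥ 7/19.
For DeltaCo: gain 20, loss 7 per period, so ρ ≥ 20/27.
The tighter constraint is DeltaCo's, so cooperation needs ρ ≥ 20/27.

20/27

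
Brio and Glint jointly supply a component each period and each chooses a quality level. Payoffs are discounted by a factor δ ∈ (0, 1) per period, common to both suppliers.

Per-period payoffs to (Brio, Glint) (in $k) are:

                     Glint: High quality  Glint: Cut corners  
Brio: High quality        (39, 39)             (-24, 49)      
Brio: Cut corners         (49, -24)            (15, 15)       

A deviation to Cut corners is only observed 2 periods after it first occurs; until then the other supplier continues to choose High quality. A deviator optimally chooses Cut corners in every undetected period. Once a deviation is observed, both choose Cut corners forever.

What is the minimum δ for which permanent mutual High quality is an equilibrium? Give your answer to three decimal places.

The best deviation is to choose Cut corners for all 2 undetected periods, earning 49 each, then 15 forever once detected.
Deviation value: 49(1−δ^2)/(1−δ) + 15δ^2/(1−δ); cooperation value: 39/(1−δ).
IC: 39 ≥ 49(1−δ^2) + 15δ^2 = 49 − 34δ^2.
So δ^2 ≥ 10/34 = 5/17, giving δ ≥ (5/17)^(1/2) ≈ 0.542.

0.542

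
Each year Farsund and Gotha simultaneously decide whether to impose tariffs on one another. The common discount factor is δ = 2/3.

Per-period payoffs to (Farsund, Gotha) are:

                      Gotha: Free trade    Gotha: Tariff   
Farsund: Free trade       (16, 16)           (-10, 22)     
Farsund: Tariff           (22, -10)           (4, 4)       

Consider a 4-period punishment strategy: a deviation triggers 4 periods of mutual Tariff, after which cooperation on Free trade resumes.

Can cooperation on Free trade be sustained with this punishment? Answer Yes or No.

Yes

A one-shot deviation gives 22 now, then 4 for 4 periods, then back to 16.
Gain from deviating: (22−16) today; loss: (16−4) in each of the next 4 periods.
No-deviation condition: (16−4)(δ+…+δ^4) ≥ 22−16, i.e. δ+…+δ^4 ≥ 1/2.
At δ = 2/3: δ+…+δ^4 = 1.6049 ≥ 0.5000.
So cooperation is sustainable.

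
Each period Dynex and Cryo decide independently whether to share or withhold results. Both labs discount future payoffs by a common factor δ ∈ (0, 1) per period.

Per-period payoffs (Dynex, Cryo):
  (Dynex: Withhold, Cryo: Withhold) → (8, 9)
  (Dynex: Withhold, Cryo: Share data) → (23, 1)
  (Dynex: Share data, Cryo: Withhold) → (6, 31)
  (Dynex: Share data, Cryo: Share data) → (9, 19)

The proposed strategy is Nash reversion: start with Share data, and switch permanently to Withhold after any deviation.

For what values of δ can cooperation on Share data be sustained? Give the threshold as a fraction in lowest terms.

Dynex's threshold: (23−9)/(23−8) = 14/15.
Cryo's threshold: (31−19)/(31−9) = 6/11.
14/15 > 6/11, so Dynex binds and δ* = 14/15.

14/15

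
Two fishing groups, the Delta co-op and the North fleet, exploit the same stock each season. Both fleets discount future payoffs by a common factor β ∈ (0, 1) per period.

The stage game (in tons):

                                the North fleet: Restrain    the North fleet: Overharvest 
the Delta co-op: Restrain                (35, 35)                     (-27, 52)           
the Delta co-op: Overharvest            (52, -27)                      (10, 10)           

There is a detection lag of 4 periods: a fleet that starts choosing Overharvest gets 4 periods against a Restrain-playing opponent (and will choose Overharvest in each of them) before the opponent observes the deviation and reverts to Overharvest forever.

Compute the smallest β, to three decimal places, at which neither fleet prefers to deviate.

0.798

A deviator earns 52 for 4 periods, then 10 forever; cooperating earns 35 forever. Multiplying the IC by (1−β):
35 ≥ 52(1−β^4) + 10β^4, so 42·β^4 ≥ 17 and β^4 ≥ 17/42.
β ≥ (17/42)^(1/4) ≈ 0.798.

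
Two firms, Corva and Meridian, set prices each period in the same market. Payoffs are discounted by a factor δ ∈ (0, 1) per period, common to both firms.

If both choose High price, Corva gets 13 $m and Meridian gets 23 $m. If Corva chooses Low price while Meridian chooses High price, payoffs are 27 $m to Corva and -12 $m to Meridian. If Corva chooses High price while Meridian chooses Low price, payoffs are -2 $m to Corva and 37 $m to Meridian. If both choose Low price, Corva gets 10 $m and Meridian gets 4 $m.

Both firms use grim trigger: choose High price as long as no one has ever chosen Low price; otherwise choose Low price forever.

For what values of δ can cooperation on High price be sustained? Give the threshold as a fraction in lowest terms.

14/17

Corva's threshold: (27−13)/(27−10) = 14/17.
Meridian's threshold: (37−23)/(37−4) = 14/33.
14/17 > 14/33, so Corva binds and δ* = 14/17.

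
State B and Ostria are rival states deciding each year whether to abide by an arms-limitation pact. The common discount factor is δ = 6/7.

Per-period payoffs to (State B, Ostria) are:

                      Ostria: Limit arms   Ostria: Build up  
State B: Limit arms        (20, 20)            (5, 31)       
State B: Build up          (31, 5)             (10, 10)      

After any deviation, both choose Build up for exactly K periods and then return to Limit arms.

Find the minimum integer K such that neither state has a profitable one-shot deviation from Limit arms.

2

No profitable deviation requires (20−10)(δ+…+δ^K) ≥ 31−20, i.e. δ+…+δ^K ≥ 11/10 ≈ 1.1000.
With δ = 6/7, the partial sums are K=1: 0.8571, K=2: 1.5918.
K = 2 is the first length at which the sum reaches 1.1000.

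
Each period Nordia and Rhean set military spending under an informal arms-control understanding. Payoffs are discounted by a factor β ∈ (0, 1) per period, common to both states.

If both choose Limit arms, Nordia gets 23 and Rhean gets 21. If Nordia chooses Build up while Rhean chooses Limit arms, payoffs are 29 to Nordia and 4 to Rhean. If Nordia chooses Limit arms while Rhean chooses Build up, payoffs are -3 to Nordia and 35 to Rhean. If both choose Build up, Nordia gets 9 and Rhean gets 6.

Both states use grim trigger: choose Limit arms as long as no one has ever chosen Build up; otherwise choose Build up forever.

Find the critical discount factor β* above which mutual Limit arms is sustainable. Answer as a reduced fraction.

Nordia's threshold: (29−23)/(29−9) = 3/10.
Rhean's threshold: (35−21)/(35−6) = 14/29.
3/10 < 14/29, so Rhean binds and β* = 14/29.

14/29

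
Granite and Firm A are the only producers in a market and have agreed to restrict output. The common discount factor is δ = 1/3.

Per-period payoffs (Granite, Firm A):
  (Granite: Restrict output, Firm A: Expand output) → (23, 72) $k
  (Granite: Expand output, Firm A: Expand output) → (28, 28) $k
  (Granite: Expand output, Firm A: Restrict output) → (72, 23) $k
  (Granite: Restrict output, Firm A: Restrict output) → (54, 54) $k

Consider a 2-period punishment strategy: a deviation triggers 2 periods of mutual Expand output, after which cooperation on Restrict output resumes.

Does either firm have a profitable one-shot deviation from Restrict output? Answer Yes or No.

Yes

IC: δ+…+δ^2 ≥ (72−54)/(54−28) = 9/13.
At δ = 1/3: partial sum = 0.4444 < 0.6923. Cooperation not sustainable.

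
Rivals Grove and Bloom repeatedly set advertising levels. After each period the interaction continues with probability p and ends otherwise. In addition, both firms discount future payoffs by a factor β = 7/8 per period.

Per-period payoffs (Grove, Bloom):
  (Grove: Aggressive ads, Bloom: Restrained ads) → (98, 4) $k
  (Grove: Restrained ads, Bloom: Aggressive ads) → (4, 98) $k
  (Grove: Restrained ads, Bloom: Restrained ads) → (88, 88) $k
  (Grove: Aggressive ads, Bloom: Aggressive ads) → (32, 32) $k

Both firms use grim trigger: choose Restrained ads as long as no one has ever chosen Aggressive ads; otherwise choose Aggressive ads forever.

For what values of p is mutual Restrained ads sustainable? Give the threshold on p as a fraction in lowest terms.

40/231

With continuation probability p and discount β, the effective per-period discount factor is βp.
Grim-trigger IC: βp ≥ (98−88)/(98−32) = 5/33.
So p ≥ (5/33)/(7/8) = 40/231.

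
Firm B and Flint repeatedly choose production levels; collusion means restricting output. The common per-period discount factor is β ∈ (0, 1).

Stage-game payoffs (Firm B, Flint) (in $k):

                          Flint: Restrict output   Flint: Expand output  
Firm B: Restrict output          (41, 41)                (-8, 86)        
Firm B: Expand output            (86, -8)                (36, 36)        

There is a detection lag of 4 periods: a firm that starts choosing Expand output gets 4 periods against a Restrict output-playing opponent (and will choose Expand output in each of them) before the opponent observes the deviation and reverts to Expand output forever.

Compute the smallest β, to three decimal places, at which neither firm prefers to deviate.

0.974

A deviator earns 86 for 4 periods, then 36 forever; cooperating earns 41 forever. Multiplying the IC by (1−β):
41 ≥ 86(1−β^4) + 36β^4, so 50·β^4 ≥ 45 and β^4 ≥ 9/10.
β ≥ (9/10)^(1/4) ≈ 0.974.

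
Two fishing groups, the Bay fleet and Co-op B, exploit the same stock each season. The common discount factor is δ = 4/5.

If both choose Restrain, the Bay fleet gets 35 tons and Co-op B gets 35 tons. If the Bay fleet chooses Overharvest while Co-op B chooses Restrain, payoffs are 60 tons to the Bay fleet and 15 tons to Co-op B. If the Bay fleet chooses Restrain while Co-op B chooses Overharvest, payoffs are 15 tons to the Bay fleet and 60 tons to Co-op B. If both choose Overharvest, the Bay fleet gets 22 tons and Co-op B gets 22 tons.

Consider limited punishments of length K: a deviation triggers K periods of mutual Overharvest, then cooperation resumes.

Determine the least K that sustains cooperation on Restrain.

No profitable deviation requires (35−22)(δ+…+δ^K) ≥ 60−35, i.e. δ+…+δ^K ≥ 25/13 ≈ 1.9231.
With δ = 4/5, the partial sums are K=1: 0.8000, K=2: 1.4400, K=3: 1.9520.
K = 3 is the first length at which the sum reaches 1.9231.

3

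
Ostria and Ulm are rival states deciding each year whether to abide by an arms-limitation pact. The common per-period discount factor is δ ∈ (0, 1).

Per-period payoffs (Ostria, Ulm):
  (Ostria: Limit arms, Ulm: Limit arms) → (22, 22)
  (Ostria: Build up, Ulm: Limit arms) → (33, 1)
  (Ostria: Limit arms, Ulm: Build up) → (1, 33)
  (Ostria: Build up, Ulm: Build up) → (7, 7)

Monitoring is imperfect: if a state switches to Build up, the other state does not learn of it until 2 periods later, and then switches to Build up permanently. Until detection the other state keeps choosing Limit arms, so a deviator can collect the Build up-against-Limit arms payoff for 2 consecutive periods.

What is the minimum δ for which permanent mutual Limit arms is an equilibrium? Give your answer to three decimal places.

A deviator earns 33 for 2 periods, then 7 forever; cooperating earns 22 forever. Multiplying the IC by (1−δ):
22 ≥ 33(1−δ^2) + 7δ^2, so 26·δ^2 ≥ 11 and δ^2 ≥ 11/26.
δ ≥ (11/26)^(1/2) ≈ 0.650.

0.650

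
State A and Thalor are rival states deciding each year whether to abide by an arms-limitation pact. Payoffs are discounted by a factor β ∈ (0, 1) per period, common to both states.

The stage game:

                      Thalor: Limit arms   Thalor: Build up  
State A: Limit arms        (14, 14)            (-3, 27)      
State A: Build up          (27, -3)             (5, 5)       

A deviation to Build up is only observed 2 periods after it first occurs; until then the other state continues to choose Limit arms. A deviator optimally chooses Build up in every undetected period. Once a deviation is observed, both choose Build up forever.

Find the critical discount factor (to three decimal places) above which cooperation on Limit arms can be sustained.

The best deviation is to choose Build up for all 2 undetected periods, earning 27 each, then 5 forever once detected.
Deviation value: 27(1−β^2)/(1−β) + 5β^2/(1−β); cooperation value: 14/(1−β).
IC: 14 ≥ 27(1−β^2) + 5β^2 = 27 − 22β^2.
So β^2 ≥ 13/22, giving β ≥ (13/22)^(1/2) ≈ 0.769.

0.769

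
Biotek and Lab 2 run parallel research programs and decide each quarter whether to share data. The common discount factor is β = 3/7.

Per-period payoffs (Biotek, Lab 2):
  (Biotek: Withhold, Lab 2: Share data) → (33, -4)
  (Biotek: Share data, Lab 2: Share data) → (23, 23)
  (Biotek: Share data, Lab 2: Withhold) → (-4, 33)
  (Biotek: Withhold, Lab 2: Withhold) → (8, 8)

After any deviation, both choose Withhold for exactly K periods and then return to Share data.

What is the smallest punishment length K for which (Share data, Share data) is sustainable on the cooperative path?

No profitable deviation requires (23−8)(β+…+β^K) ≥ 33−23, i.e. β+…+β^K ≥ 2/3 ≈ 0.6667.
With β = 3/7, the partial sums are K=1: 0.4286, K=2: 0.6122, K=3: 0.6910.
K = 3 is the first length at which the sum reaches 0.6667.

3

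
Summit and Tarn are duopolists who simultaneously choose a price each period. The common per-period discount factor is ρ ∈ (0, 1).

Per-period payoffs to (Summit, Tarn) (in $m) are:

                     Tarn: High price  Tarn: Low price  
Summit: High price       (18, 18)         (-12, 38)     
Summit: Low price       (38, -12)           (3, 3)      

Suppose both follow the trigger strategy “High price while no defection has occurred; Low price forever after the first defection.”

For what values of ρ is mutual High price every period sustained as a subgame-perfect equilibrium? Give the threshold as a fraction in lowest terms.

4/7

Cooperation forever yields 18 each period: 18/(1−ρ).
Deviating yields 38 once, then 3 forever: 38 + 3ρ/(1−ρ).
No profitable deviation requires 18/(1−ρ) ≥ 38 + 3ρ/(1−ρ).
Multiplying by (1−ρ): 18 ≥ 38(1−ρ) + 3ρ = 38 − 35ρ.
So 35ρ ≥ 20, i.e. ρ ≥ 20/35 = 4/7.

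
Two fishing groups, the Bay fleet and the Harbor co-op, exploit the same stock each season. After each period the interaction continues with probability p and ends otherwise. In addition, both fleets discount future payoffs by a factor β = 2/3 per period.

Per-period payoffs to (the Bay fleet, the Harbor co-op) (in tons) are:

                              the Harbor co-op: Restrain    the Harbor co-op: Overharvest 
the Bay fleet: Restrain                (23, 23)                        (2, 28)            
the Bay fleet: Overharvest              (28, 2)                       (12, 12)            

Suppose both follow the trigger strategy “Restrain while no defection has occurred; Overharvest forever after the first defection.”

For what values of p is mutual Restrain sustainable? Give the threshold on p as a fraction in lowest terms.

With continuation probability p and discount β, the effective per-period discount factor is βp.
Grim-trigger IC: βp ≥ (28−23)/(28−12) = 5/16.
So p ≥ (5/16)/(2/3) = 15/32.

15/32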